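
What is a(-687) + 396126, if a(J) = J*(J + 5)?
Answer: 864660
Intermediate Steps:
a(J) = J*(5 + J)
a(-687) + 396126 = -687*(5 - 687) + 396126 = -687*(-682) + 396126 = 468534 + 396126 = 864660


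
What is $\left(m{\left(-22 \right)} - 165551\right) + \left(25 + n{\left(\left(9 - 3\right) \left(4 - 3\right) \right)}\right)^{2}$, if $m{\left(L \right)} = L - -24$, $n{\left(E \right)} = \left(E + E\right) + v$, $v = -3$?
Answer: $-164393$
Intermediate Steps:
$n{\left(E \right)} = -3 + 2 E$ ($n{\left(E \right)} = \left(E + E\right) - 3 = 2 E - 3 = -3 + 2 E$)
$m{\left(L \right)} = 24 + L$ ($m{\left(L \right)} = L + 24 = 24 + L$)
$\left(m{\left(-22 \right)} - 165551\right) + \left(25 + n{\left(\left(9 - 3\right) \left(4 - 3\right) \right)}\right)^{2} = \left(\left(24 - 22\right) - 165551\right) + \left(25 - \left(3 - 2 \left(9 - 3\right) \left(4 - 3\right)\right)\right)^{2} = \left(2 - 165551\right) + \left(25 - \left(3 - 2 \cdot 6 \cdot 1\right)\right)^{2} = -165549 + \left(25 + \left(-3 + 2 \cdot 6\right)\right)^{2} = -165549 + \left(25 + \left(-3 + 12\right)\right)^{2} = -165549 + \left(25 + 9\right)^{2} = -165549 + 34^{2} = -165549 + 1156 = -164393$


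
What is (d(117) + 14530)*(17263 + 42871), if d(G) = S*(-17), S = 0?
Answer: 873747020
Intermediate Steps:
d(G) = 0 (d(G) = 0*(-17) = 0)
(d(117) + 14530)*(17263 + 42871) = (0 + 14530)*(17263 + 42871) = 14530*60134 = 873747020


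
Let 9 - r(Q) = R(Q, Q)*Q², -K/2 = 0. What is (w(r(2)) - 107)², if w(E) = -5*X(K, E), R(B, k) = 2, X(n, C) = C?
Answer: 12544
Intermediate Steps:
K = 0 (K = -2*0 = 0)
r(Q) = 9 - 2*Q²
w(E) = -5*E
(w(r(2)) - 107)² = (-5*(9 - 2*2²) - 107)² = (-5*(9 - 2*4) - 107)² = (-5*(9 - 8) - 107)² = (-5*1 - 107)² = (-5 - 107)² = (-112)² = 12544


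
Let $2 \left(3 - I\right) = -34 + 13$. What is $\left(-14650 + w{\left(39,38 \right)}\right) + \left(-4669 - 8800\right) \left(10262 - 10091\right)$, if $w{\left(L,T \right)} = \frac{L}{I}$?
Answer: $- \frac{20860615}{9} \approx -2.3178 \cdot 10^{6}$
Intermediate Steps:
$I = \frac{27}{2}$ ($I = 3 - \frac{-34 + 13}{2} = 3 - - \frac{21}{2} = 3 + \frac{21}{2} = \frac{27}{2} \approx 13.5$)
$w{\left(L,T \right)} = \frac{2 L}{27}$ ($w{\left(L,T \right)} = \frac{L}{\frac{27}{2}} = L \frac{2}{27} = \frac{2 L}{27}$)
$\left(-14650 + w{\left(39,38 \right)}\right) + \left(-4669 - 8800\right) \left(10262 - 10091\right) = \left(-14650 + \frac{2}{27} \cdot 39\right) + \left(-4669 - 8800\right) \left(10262 - 10091\right) = \left(-14650 + \frac{26}{9}\right) - 2303199 = - \frac{131824}{9} - 2303199 = - \frac{20860615}{9}$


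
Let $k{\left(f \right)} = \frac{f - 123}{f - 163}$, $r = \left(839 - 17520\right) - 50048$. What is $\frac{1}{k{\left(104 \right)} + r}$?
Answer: $- \frac{59}{3936992} \approx -1.4986 \cdot 10^{-5}$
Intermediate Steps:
$r = -66729$ ($r = -16681 - 50048 = -66729$)
$k{\left(f \right)} = \frac{-123 + f}{-163 + f}$
$\frac{1}{k{\left(104 \right)} + r} = \frac{1}{\frac{-123 + 104}{-163 + 104} - 66729} = \frac{1}{\frac{1}{-59} \left(-19\right) - 66729} = \frac{1}{\left(- \frac{1}{59}\right) \left(-19\right) - 66729} = \frac{1}{\frac{19}{59} - 66729} = \frac{1}{- \frac{3936992}{59}} = - \frac{59}{3936992}$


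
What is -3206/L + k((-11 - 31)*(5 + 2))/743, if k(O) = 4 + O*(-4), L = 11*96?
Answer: -567989/392304 ≈ -1.4478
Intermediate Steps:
L = 1056
k(O) = 4 - 4*O
-3206/L + k((-11 - 31)*(5 + 2))/743 = -3206/1056 + (4 - 4*(-11 - 31)*(5 + 2))/743 = -3206*1/1056 + (4 - (-168)*7)*(1/743) = -1603/528 + (4 - 4*(-294))*(1/743) = -1603/528 + (4 + 1176)*(1/743) = -1603/528 + 1180*(1/743) = -1603/528 + 1180/743 = -567989/392304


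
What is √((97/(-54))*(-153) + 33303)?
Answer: √1208802/6 ≈ 183.24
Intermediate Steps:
√((97/(-54))*(-153) + 33303) = √((97*(-1/54))*(-153) + 33303) = √(-97/54*(-153) + 33303) = √(1649/6 + 33303) = √(201467/6) = √1208802/6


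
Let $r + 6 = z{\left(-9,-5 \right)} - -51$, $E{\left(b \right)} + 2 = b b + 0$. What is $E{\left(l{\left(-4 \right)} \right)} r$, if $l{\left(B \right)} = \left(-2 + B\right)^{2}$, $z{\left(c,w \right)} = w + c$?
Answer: $40114$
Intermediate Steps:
$z{\left(c,w \right)} = c + w$
$E{\left(b \right)} = -2 + b^{2}$ ($E{\left(b \right)} = -2 + \left(b b + 0\right) = -2 + \left(b^{2} + 0\right) = -2 + b^{2}$)
$r = 31$ ($r = -6 - -37 = -6 + \left(-14 + 51\right) = -6 + 37 = 31$)
$E{\left(l{\left(-4 \right)} \right)} r = \left(-2 + \left(\left(-2 - 4\right)^{2}\right)^{2}\right) 31 = \left(-2 + \left(\left(-6\right)^{2}\right)^{2}\right) 31 = \left(-2 + 36^{2}\right) 31 = \left(-2 + 1296\right) 31 = 1294 \cdot 31 = 40114$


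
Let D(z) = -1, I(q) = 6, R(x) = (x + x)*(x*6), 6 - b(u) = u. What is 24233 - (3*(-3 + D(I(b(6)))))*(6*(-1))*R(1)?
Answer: 23369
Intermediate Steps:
b(u) = 6 - u
R(x) = 12*x² (R(x) = (2*x)*(6*x) = 12*x²)
24233 - (3*(-3 + D(I(b(6)))))*(6*(-1))*R(1) = 24233 - (3*(-3 - 1))*(6*(-1))*12*1² = 24233 - (3*(-4))*(-6)*12*1 = 24233 - (-12*(-6))*12 = 24233 - 72*12 = 24233 - 1*864 = 24233 - 864 = 23369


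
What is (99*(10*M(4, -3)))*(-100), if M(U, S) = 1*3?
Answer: -297000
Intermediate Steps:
M(U, S) = 3
(99*(10*M(4, -3)))*(-100) = (99*(10*3))*(-100) = (99*30)*(-100) = 2970*(-100) = -297000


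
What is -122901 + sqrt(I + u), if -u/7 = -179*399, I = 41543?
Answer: -122901 + sqrt(541490) ≈ -1.2217e+5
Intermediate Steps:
u = 499947 (u = -(-1253)*399 = -7*(-71421) = 499947)
-122901 + sqrt(I + u) = -122901 + sqrt(41543 + 499947) = -122901 + sqrt(541490)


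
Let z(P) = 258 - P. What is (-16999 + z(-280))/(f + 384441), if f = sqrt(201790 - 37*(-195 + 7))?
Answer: -234380863/5473876805 + 1829*sqrt(23194)/5473876805 ≈ -0.042767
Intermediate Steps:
f = 3*sqrt(23194) (f = sqrt(201790 - 37*(-188)) = sqrt(201790 + 6956) = sqrt(208746) = 3*sqrt(23194) ≈ 456.89)
(-16999 + z(-280))/(f + 384441) = (-16999 + (258 - 1*(-280)))/(3*sqrt(23194) + 384441) = (-16999 + (258 + 280))/(384441 + 3*sqrt(23194)) = (-16999 + 538)/(384441 + 3*sqrt(23194)) = -16461/(384441 + 3*sqrt(23194))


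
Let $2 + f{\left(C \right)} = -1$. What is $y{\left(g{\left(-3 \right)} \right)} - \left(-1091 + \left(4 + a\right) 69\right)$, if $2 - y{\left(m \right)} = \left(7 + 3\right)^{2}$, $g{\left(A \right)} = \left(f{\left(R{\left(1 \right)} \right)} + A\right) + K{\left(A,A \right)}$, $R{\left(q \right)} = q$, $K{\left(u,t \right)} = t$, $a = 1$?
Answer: $648$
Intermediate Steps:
$f{\left(C \right)} = -3$ ($f{\left(C \right)} = -2 - 1 = -3$)
$g{\left(A \right)} = -3 + 2 A$ ($g{\left(A \right)} = \left(-3 + A\right) + A = -3 + 2 A$)
$y{\left(m \right)} = -98$ ($y{\left(m \right)} = 2 - \left(7 + 3\right)^{2} = 2 - 10^{2} = 2 - 100 = -98$)
$y{\left(g{\left(-3 \right)} \right)} - \left(-1091 + \left(4 + a\right) 69\right) = -98 + \left(1091 - \left(4 + 1\right) 69\right) = -98 + \left(1091 - 5 \cdot 69\right) = -98 + \left(1091 - 345\right) = -98 + 746 = 648$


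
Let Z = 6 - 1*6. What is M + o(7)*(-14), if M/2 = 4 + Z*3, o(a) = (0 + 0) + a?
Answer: -90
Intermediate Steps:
Z = 0 (Z = 6 - 6 = 0)
o(a) = a (o(a) = 0 + a = a)
M = 8 (M = 2*(4 + 0*3) = 2*(4 + 0) = 2*4 = 8)
M + o(7)*(-14) = 8 + 7*(-14) = 8 - 98 = -90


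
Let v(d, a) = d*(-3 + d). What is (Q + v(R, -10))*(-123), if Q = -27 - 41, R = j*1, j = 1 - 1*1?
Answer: 8364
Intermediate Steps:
j = 0 (j = 1 - 1 = 0)
R = 0 (R = 0*1 = 0)
Q = -68
(Q + v(R, -10))*(-123) = (-68 + 0*(-3 + 0))*(-123) = (-68 + 0*(-3))*(-123) = (-68 + 0)*(-123) = -68*(-123) = 8364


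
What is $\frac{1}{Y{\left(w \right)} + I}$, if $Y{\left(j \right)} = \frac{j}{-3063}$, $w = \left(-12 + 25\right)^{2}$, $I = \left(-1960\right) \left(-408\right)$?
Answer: $\frac{3063}{2449419671} \approx 1.2505 \cdot 10^{-6}$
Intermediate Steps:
$I = 799680$
$w = 169$ ($w = 13^{2} = 169$)
$Y{\left(j \right)} = - \frac{j}{3063}$ ($Y{\left(j \right)} = j \left(- \frac{1}{3063}\right) = - \frac{j}{3063}$)
$\frac{1}{Y{\left(w \right)} + I} = \frac{1}{\left(- \frac{1}{3063}\right) 169 + 799680} = \frac{1}{- \frac{169}{3063} + 799680} = \frac{1}{\frac{2449419671}{3063}} = \frac{3063}{2449419671}$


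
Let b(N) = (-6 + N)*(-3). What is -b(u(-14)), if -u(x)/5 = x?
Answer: 192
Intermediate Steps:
u(x) = -5*x
b(N) = 18 - 3*N
-b(u(-14)) = -(18 - (-15)*(-14)) = -(18 - 3*70) = -(18 - 210) = -1*(-192) = 192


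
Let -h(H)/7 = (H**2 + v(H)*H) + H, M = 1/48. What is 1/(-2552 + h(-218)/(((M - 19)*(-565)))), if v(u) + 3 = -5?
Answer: -102943/266006696 ≈ -0.00038699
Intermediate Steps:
v(u) = -8 (v(u) = -3 - 5 = -8)
M = 1/48 ≈ 0.020833
h(H) = -7*H**2 + 49*H (h(H) = -7*((H**2 - 8*H) + H) = -7*(H**2 - 7*H) = -7*H**2 + 49*H)
1/(-2552 + h(-218)/(((M - 19)*(-565)))) = 1/(-2552 + (7*(-218)*(7 - 1*(-218)))/(((1/48 - 19)*(-565)))) = 1/(-2552 + (7*(-218)*(7 + 218))/((-911/48*(-565)))) = 1/(-2552 + (7*(-218)*225)/(514715/48)) = 1/(-2552 - 343350*48/514715) = 1/(-2552 - 3296160/102943) = 1/(-266006696/102943) = -102943/266006696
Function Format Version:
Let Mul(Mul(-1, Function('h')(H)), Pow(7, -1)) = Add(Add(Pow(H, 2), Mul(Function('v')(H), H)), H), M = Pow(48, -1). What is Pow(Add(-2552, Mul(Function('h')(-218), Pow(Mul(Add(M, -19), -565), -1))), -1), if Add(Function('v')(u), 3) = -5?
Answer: Rational(-102943, 266006696) ≈ -0.00038699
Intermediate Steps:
Function('v')(u) = -8 (Function('v')(u) = Add(-3, -5) = -8)
M = Rational(1, 48) ≈ 0.020833
Function('h')(H) = Add(Mul(-7, Pow(H, 2)), Mul(49, H)) (Function('h')(H) = Mul(-7, Add(Add(Pow(H, 2), Mul(-8, H)), H)) = Mul(-7, Add(Pow(H, 2), Mul(-7, H))) = Add(Mul(-7, Pow(H, 2)), Mul(49, H)))
Pow(Add(-2552, Mul(Function('h')(-218), Pow(Mul(Add(M, -19), -565), -1))), -1) = Pow(Add(-2552, Mul(Mul(7, -218, Add(7, Mul(-1, -218))), Pow(Mul(Add(Rational(1, 48), -19), -565), -1))), -1) = Pow(Add(-2552, Mul(Mul(7, -218, Add(7, 218)), Pow(Mul(Rational(-911, 48), -565), -1))), -1) = Pow(Add(-2552, Mul(Mul(7, -218, 225), Pow(Rational(514715, 48), -1))), -1) = Pow(Add(-2552, Mul(-343350, Rational(48, 514715))), -1) = Pow(Add(-2552, Rational(-3296160, 102943)), -1) = Pow(Rational(-266006696, 102943), -1) = Rational(-102943, 266006696)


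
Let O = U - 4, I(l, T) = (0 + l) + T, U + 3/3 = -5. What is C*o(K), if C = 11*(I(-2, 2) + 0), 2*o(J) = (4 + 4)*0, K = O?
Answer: 0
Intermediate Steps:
U = -6 (U = -1 - 5 = -6)
I(l, T) = T + l (I(l, T) = l + T = T + l)
O = -10 (O = -6 - 4 = -10)
K = -10
o(J) = 0 (o(J) = ((4 + 4)*0)/2 = (8*0)/2 = (½)*0 = 0)
C = 0 (C = 11*((2 - 2) + 0) = 11*(0 + 0) = 11*0 = 0)
C*o(K) = 0*0 = 0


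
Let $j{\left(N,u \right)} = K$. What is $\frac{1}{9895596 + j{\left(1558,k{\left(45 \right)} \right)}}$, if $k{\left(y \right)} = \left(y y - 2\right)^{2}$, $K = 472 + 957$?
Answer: $\frac{1}{9897025} \approx 1.0104 \cdot 10^{-7}$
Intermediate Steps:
$K = 1429$
$k{\left(y \right)} = \left(-2 + y^{2}\right)^{2}$ ($k{\left(y \right)} = \left(y^{2} - 2\right)^{2} = \left(-2 + y^{2}\right)^{2}$)
$j{\left(N,u \right)} = 1429$
$\frac{1}{9895596 + j{\left(1558,k{\left(45 \right)} \right)}} = \frac{1}{9895596 + 1429} = \frac{1}{9897025}$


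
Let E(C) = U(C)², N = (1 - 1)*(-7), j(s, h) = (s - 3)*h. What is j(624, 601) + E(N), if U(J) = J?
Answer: 373221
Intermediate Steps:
j(s, h) = h*(-3 + s) (j(s, h) = (-3 + s)*h = h*(-3 + s))
N = 0 (N = 0*(-7) = 0)
E(C) = C²
j(624, 601) + E(N) = 601*(-3 + 624) + 0² = 601*621 + 0 = 373221 + 0 = 373221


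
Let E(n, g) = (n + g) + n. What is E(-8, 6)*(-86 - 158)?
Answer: 2440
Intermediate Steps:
E(n, g) = g + 2*n (E(n, g) = (g + n) + n = g + 2*n)
E(-8, 6)*(-86 - 158) = (6 + 2*(-8))*(-86 - 158) = (6 - 16)*(-244) = -10*(-244) = 2440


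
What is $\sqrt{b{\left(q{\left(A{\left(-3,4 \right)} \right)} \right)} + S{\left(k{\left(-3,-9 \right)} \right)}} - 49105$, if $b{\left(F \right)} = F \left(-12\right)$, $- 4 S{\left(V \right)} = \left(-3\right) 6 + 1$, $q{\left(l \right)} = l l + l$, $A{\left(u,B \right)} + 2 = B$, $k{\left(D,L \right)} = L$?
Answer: $-49105 + \frac{i \sqrt{271}}{2} \approx -49105.0 + 8.231 i$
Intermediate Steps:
$A{\left(u,B \right)} = -2 + B$
$q{\left(l \right)} = l + l^{2}$ ($q{\left(l \right)} = l^{2} + l = l + l^{2}$)
$S{\left(V \right)} = \frac{17}{4}$ ($S{\left(V \right)} = - \frac{\left(-3\right) 6 + 1}{4} = - \frac{-18 + 1}{4} = \left(- \frac{1}{4}\right) \left(-17\right) = \frac{17}{4}$)
$b{\left(F \right)} = - 12 F$
$\sqrt{b{\left(q{\left(A{\left(-3,4 \right)} \right)} \right)} + S{\left(k{\left(-3,-9 \right)} \right)}} - 49105 = \sqrt{- 12 \left(-2 + 4\right) \left(1 + \left(-2 + 4\right)\right) + \frac{17}{4}} - 49105 = \sqrt{- 12 \cdot 2 \left(1 + 2\right) + \frac{17}{4}} - 49105 = \sqrt{- 12 \cdot 2 \cdot 3 + \frac{17}{4}} - 49105 = \sqrt{\left(-12\right) 6 + \frac{17}{4}} - 49105 = \sqrt{-72 + \frac{17}{4}} - 49105 = \sqrt{- \frac{271}{4}} - 49105 = \frac{i \sqrt{271}}{2} - 49105 = -49105 + \frac{i \sqrt{271}}{2}$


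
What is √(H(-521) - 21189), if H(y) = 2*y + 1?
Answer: 3*I*√2470 ≈ 149.1*I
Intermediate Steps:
H(y) = 1 + 2*y
√(H(-521) - 21189) = √((1 + 2*(-521)) - 21189) = √((1 - 1042) - 21189) = √(-1041 - 21189) = √(-22230) = 3*I*√2470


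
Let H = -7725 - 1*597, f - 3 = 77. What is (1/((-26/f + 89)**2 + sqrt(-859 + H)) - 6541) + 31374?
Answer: 3931320277687258673/158310323261681 - 2560000*I*sqrt(9181)/158310323261681 ≈ 24833.0 - 1.5494e-6*I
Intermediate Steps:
f = 80 (f = 3 + 77 = 80)
H = -8322 (H = -7725 - 597 = -8322)
(1/((-26/f + 89)**2 + sqrt(-859 + H)) - 6541) + 31374 = (1/((-26/80 + 89)**2 + sqrt(-859 - 8322)) - 6541) + 31374 = (1/((-26*1/80 + 89)**2 + sqrt(-9181)) - 6541) + 31374 = (1/((-13/40 + 89)**2 + I*sqrt(9181)) - 6541) + 31374 = (1/((3547/40)**2 + I*sqrt(9181)) - 6541) + 31374 = (1/(12581209/1600 + I*sqrt(9181)) - 6541) + 31374 = (-6541 + 1/(12581209/1600 + I*sqrt(9181))) + 31374 = 24833 + 1/(12581209/1600 + I*sqrt(9181))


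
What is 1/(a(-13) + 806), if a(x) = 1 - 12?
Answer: 1/795 ≈ 0.0012579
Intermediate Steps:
a(x) = -11
1/(a(-13) + 806) = 1/(-11 + 806) = 1/795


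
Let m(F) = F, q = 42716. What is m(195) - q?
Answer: -42521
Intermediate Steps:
m(195) - q = 195 - 1*42716 = 195 - 42716 = -42521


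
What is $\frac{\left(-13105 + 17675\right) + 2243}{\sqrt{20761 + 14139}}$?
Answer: $\frac{6813 \sqrt{349}}{3490} \approx 36.469$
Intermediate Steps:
$\frac{\left(-13105 + 17675\right) + 2243}{\sqrt{20761 + 14139}} = \frac{4570 + 2243}{\sqrt{34900}} = \frac{6813}{10 \sqrt{349}} = 6813 \frac{\sqrt{349}}{3490} = \frac{6813 \sqrt{349}}{3490}$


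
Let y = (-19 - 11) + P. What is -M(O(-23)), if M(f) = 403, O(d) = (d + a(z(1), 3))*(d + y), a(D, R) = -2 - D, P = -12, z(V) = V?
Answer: -403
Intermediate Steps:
y = -42 (y = (-19 - 11) - 12 = -30 - 12 = -42)
O(d) = (-42 + d)*(-3 + d) (O(d) = (d + (-2 - 1*1))*(d - 42) = (d + (-2 - 1))*(-42 + d) = (d - 3)*(-42 + d) = (-3 + d)*(-42 + d) = (-42 + d)*(-3 + d))
-M(O(-23)) = -1*403 = -403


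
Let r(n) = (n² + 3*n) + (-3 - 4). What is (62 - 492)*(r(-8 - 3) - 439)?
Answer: 153940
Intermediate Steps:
r(n) = -7 + n² + 3*n (r(n) = (n² + 3*n) - 7 = -7 + n² + 3*n)
(62 - 492)*(r(-8 - 3) - 439) = (62 - 492)*((-7 + (-8 - 3)² + 3*(-8 - 3)) - 439) = -430*((-7 + (-11)² + 3*(-11)) - 439) = -430*((-7 + 121 - 33) - 439) = -430*(81 - 439) = -430*(-358) = 153940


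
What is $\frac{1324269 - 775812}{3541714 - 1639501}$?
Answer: $\frac{182819}{634071} \approx 0.28833$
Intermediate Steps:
$\frac{1324269 - 775812}{3541714 - 1639501} = \frac{548457}{1902213} = 548457 \cdot \frac{1}{1902213} = \frac{182819}{634071}$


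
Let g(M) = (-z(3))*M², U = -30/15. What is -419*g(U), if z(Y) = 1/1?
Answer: 1676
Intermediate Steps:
z(Y) = 1
U = -2 (U = -30*1/15 = -2)
g(M) = -M² (g(M) = (-1*1)*M² = -M²)
-419*g(U) = -(-419)*(-2)² = -(-419)*4 = -419*(-4) = 1676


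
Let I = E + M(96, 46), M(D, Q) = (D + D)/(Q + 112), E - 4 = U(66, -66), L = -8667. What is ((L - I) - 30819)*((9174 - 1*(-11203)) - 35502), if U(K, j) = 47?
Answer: 47243224875/79 ≈ 5.9802e+8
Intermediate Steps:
E = 51 (E = 4 + 47 = 51)
M(D, Q) = 2*D/(112 + Q) (M(D, Q) = (2*D)/(112 + Q) = 2*D/(112 + Q))
I = 4125/79 (I = 51 + 2*96/(112 + 46) = 51 + 2*96/158 = 51 + 2*96*(1/158) = 51 + 96/79 = 4125/79 ≈ 52.215)
((L - I) - 30819)*((9174 - 1*(-11203)) - 35502) = ((-8667 - 1*4125/79) - 30819)*((9174 - 1*(-11203)) - 35502) = ((-8667 - 4125/79) - 30819)*((9174 + 11203) - 35502) = (-688818/79 - 30819)*(20377 - 35502) = -3123519/79*(-15125) = 47243224875/79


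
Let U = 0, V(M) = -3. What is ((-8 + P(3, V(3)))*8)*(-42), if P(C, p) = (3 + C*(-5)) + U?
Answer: 6720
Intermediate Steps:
P(C, p) = 3 - 5*C (P(C, p) = (3 + C*(-5)) + 0 = (3 - 5*C) + 0 = 3 - 5*C)
((-8 + P(3, V(3)))*8)*(-42) = ((-8 + (3 - 5*3))*8)*(-42) = ((-8 + (3 - 15))*8)*(-42) = ((-8 - 12)*8)*(-42) = -20*8*(-42) = -160*(-42) = 6720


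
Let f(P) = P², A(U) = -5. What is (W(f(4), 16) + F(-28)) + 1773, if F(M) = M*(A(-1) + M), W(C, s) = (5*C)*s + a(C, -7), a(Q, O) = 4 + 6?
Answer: 3987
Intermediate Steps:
a(Q, O) = 10
W(C, s) = 10 + 5*C*s (W(C, s) = (5*C)*s + 10 = 5*C*s + 10 = 10 + 5*C*s)
F(M) = M*(-5 + M)
(W(f(4), 16) + F(-28)) + 1773 = ((10 + 5*4²*16) - 28*(-5 - 28)) + 1773 = ((10 + 5*16*16) - 28*(-33)) + 1773 = ((10 + 1280) + 924) + 1773 = (1290 + 924) + 1773 = 2214 + 1773 = 3987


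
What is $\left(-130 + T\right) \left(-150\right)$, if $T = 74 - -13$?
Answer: $6450$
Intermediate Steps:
$T = 87$ ($T = 74 + 13 = 87$)
$\left(-130 + T\right) \left(-150\right) = \left(-130 + 87\right) \left(-150\right) = \left(-43\right) \left(-150\right) = 6450$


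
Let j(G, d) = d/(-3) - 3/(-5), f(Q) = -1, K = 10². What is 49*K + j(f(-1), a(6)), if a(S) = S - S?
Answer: 24503/5 ≈ 4900.6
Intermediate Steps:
a(S) = 0
K = 100
j(G, d) = ⅗ - d/3 (j(G, d) = d*(-⅓) - 3*(-⅕) = -d/3 + ⅗ = ⅗ - d/3)
49*K + j(f(-1), a(6)) = 49*100 + (⅗ - ⅓*0) = 4900 + (⅗ + 0) = 4900 + ⅗ = 24503/5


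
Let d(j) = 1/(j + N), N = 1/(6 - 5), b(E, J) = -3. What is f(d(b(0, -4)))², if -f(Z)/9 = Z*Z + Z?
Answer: 81/16 ≈ 5.0625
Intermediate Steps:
N = 1 (N = 1/1 = 1)
d(j) = 1/(1 + j) (d(j) = 1/(j + 1) = 1/(1 + j))
f(Z) = -9*Z - 9*Z² (f(Z) = -9*(Z*Z + Z) = -9*(Z² + Z) = -9*(Z + Z²) = -9*Z - 9*Z²)
f(d(b(0, -4)))² = (-9*(1 + 1/(1 - 3))/(1 - 3))² = (-9*(1 + 1/(-2))/(-2))² = (-9*(-½)*(1 - ½))² = (-9*(-½)*½)² = (9/4)² = 81/16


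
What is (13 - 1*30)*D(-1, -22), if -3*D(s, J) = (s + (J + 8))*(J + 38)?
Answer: -1360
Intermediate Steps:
D(s, J) = -(38 + J)*(8 + J + s)/3 (D(s, J) = -(s + (J + 8))*(J + 38)/3 = -(s + (8 + J))*(38 + J)/3 = -(8 + J + s)*(38 + J)/3 = -(38 + J)*(8 + J + s)/3)
(13 - 1*30)*D(-1, -22) = (13 - 1*30)*(-304/3 - 46/3*(-22) - 38/3*(-1) - 1/3*(-22)**2 - 1/3*(-22)*(-1)) = (13 - 30)*(-304/3 + 1012/3 + 38/3 - 1/3*484 - 22/3) = -17*(-304/3 + 1012/3 + 38/3 - 484/3 - 22/3) = -17*80 = -1360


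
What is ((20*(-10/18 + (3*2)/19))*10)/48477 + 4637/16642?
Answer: 38302257779/137954974014 ≈ 0.27764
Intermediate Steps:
((20*(-10/18 + (3*2)/19))*10)/48477 + 4637/16642 = ((20*(-10*1/18 + 6*(1/19)))*10)*(1/48477) + 4637*(1/16642) = ((20*(-5/9 + 6/19))*10)*(1/48477) + 4637/16642 = ((20*(-41/171))*10)*(1/48477) + 4637/16642 = -820/171*10*(1/48477) + 4637/16642 = -8200/171*1/48477 + 4637/16642 = -8200/8289567 + 4637/16642 = 38302257779/137954974014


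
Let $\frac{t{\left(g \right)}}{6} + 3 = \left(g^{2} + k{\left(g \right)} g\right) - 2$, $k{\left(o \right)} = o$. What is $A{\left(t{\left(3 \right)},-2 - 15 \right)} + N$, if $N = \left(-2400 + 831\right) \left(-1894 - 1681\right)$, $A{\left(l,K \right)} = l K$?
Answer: $5607849$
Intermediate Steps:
$t{\left(g \right)} = -30 + 12 g^{2}$ ($t{\left(g \right)} = -18 + 6 \left(\left(g^{2} + g g\right) - 2\right) = -18 + 6 \left(\left(g^{2} + g^{2}\right) - 2\right) = -18 + 6 \left(2 g^{2} - 2\right) = -18 + 6 \left(-2 + 2 g^{2}\right) = -18 + \left(-12 + 12 g^{2}\right) = -30 + 12 g^{2}$)
$A{\left(l,K \right)} = K l$
$N = 5609175$ ($N = \left(-1569\right) \left(-3575\right) = 5609175$)
$A{\left(t{\left(3 \right)},-2 - 15 \right)} + N = \left(-2 - 15\right) \left(-30 + 12 \cdot 3^{2}\right) + 5609175 = \left(-2 - 15\right) \left(-30 + 12 \cdot 9\right) + 5609175 = - 17 \left(-30 + 108\right) + 5609175 = \left(-17\right) 78 + 5609175 = -1326 + 5609175 = 5607849$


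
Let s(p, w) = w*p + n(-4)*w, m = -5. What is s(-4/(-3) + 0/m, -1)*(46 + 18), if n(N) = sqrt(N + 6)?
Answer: -256/3 - 64*sqrt(2) ≈ -175.84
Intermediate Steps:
n(N) = sqrt(6 + N)
s(p, w) = p*w + w*sqrt(2) (s(p, w) = w*p + sqrt(6 - 4)*w = p*w + sqrt(2)*w = p*w + w*sqrt(2))
s(-4/(-3) + 0/m, -1)*(46 + 18) = (-((-4/(-3) + 0/(-5)) + sqrt(2)))*(46 + 18) = -((-4*(-1/3) + 0*(-1/5)) + sqrt(2))*64 = -((4/3 + 0) + sqrt(2))*64 = -(4/3 + sqrt(2))*64 = (-4/3 - sqrt(2))*64 = -256/3 - 64*sqrt(2)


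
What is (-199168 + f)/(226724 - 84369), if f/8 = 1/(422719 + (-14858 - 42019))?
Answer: -36432009724/26039718955 ≈ -1.3991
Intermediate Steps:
f = 4/182921 (f = 8/(422719 + (-14858 - 42019)) = 8/(422719 - 56877) = 8/365842 = 8*(1/365842) = 4/182921 ≈ 2.1867e-5)
(-199168 + f)/(226724 - 84369) = (-199168 + 4/182921)/(226724 - 84369) = -36432009724/182921/142355 = -36432009724/182921*1/142355 = -36432009724/26039718955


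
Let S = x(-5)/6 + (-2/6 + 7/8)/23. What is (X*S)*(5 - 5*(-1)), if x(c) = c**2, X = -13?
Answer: -50115/92 ≈ -544.73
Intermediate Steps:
S = 771/184 (S = (-5)**2/6 + (-2/6 + 7/8)/23 = 25*(1/6) + (-2*1/6 + 7*(1/8))*(1/23) = 25/6 + (-1/3 + 7/8)*(1/23) = 25/6 + (13/24)*(1/23) = 25/6 + 13/552 = 771/184 ≈ 4.1902)
(X*S)*(5 - 5*(-1)) = (-13*771/184)*(5 - 5*(-1)) = -10023*(5 + 5)/184 = -10023/184*10 = -50115/92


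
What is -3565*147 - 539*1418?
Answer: -1288357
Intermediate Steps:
-3565*147 - 539*1418 = -524055 - 764302 = -1288357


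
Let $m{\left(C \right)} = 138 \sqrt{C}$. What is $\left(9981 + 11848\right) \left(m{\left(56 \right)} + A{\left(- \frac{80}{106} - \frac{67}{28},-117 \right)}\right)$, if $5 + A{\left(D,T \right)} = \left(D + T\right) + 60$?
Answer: $- \frac{2110405891}{1484} + 6024804 \sqrt{14} \approx 2.1121 \cdot 10^{7}$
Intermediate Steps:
$A{\left(D,T \right)} = 55 + D + T$ ($A{\left(D,T \right)} = -5 + \left(\left(D + T\right) + 60\right) = -5 + \left(60 + D + T\right) = 55 + D + T$)
$\left(9981 + 11848\right) \left(m{\left(56 \right)} + A{\left(- \frac{80}{106} - \frac{67}{28},-117 \right)}\right) = \left(9981 + 11848\right) \left(138 \sqrt{56} - \frac{96679}{1484}\right) = 21829 \left(138 \cdot 2 \sqrt{14} - \frac{96679}{1484}\right) = 21829 \left(276 \sqrt{14} - \frac{96679}{1484}\right) = 21829 \left(- \frac{96679}{1484} + 276 \sqrt{14}\right) = - \frac{2110405891}{1484} + 6024804 \sqrt{14}$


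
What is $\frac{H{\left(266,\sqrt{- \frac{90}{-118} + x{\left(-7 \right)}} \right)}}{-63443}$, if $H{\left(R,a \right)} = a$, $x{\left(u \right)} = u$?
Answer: $- \frac{4 i \sqrt{1357}}{3743137} \approx - 3.9365 \cdot 10^{-5} i$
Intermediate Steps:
$\frac{H{\left(266,\sqrt{- \frac{90}{-118} + x{\left(-7 \right)}} \right)}}{-63443} = \frac{\sqrt{- \frac{90}{-118} - 7}}{-63443} = \sqrt{\left(-90\right) \left(- \frac{1}{118}\right) - 7} \left(- \frac{1}{63443}\right) = \sqrt{\frac{45}{59} - 7} \left(- \frac{1}{63443}\right) = \sqrt{- \frac{368}{59}} \left(- \frac{1}{63443}\right) = \frac{4 i \sqrt{1357}}{59} \left(- \frac{1}{63443}\right) = - \frac{4 i \sqrt{1357}}{3743137}$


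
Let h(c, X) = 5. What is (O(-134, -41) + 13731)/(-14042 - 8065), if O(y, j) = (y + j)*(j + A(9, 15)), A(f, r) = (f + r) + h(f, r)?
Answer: -5277/7369 ≈ -0.71611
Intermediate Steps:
A(f, r) = 5 + f + r (A(f, r) = (f + r) + 5 = 5 + f + r)
O(y, j) = (29 + j)*(j + y) (O(y, j) = (y + j)*(j + (5 + 9 + 15)) = (j + y)*(j + 29) = (j + y)*(29 + j) = (29 + j)*(j + y))
(O(-134, -41) + 13731)/(-14042 - 8065) = (((-41)² + 29*(-41) + 29*(-134) - 41*(-134)) + 13731)/(-14042 - 8065) = ((1681 - 1189 - 3886 + 5494) + 13731)/(-22107) = (2100 + 13731)*(-1/22107) = 15831*(-1/22107) = -5277/7369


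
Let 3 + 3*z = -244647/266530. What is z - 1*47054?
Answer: -12541650699/266530 ≈ -47055.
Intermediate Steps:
z = -348079/266530 (z = -1 + (-244647/266530)/3 = -1 + (-244647*1/266530)/3 = -1 + (⅓)*(-244647/266530) = -1 - 81549/266530 = -348079/266530 ≈ -1.3060)
z - 1*47054 = -348079/266530 - 1*47054 = -348079/266530 - 47054 = -12541650699/266530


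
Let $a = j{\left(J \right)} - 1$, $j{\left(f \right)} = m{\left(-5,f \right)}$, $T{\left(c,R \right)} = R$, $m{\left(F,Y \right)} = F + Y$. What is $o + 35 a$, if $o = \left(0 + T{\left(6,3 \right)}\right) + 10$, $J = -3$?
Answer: $-302$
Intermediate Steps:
$j{\left(f \right)} = -5 + f$
$a = -9$ ($a = \left(-5 - 3\right) - 1 = -8 - 1 = -9$)
$o = 13$ ($o = \left(0 + 3\right) + 10 = 3 + 10 = 13$)
$o + 35 a = 13 + 35 \left(-9\right) = 13 - 315 = -302$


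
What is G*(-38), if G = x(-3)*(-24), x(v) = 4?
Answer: 3648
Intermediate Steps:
G = -96 (G = 4*(-24) = -96)
G*(-38) = -96*(-38) = 3648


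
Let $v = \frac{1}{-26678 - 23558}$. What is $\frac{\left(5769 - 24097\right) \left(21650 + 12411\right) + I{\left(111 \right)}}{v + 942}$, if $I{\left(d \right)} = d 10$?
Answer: $- \frac{31360772359928}{47322311} \approx -6.6271 \cdot 10^{5}$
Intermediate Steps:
$v = - \frac{1}{50236}$ ($v = \frac{1}{-50236} = - \frac{1}{50236} \approx -1.9906 \cdot 10^{-5}$)
$I{\left(d \right)} = 10 d$
$\frac{\left(5769 - 24097\right) \left(21650 + 12411\right) + I{\left(111 \right)}}{v + 942} = \frac{\left(5769 - 24097\right) \left(21650 + 12411\right) + 10 \cdot 111}{- \frac{1}{50236} + 942} = \frac{\left(-18328\right) 34061 + 1110}{\frac{47322311}{50236}} = \left(-624270008 + 1110\right) \frac{50236}{47322311} = \left(-624268898\right) \frac{50236}{47322311} = - \frac{31360772359928}{47322311}$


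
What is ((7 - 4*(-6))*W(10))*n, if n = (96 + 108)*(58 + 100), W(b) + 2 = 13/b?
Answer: -3497172/5 ≈ -6.9943e+5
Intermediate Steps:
W(b) = -2 + 13/b
n = 32232 (n = 204*158 = 32232)
((7 - 4*(-6))*W(10))*n = ((7 - 4*(-6))*(-2 + 13/10))*32232 = ((7 + 24)*(-2 + 13*(⅒)))*32232 = (31*(-2 + 13/10))*32232 = (31*(-7/10))*32232 = -217/10*32232 = -3497172/5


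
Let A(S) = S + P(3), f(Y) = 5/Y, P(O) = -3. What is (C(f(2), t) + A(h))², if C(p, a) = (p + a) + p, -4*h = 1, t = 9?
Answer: 1849/16 ≈ 115.56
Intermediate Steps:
h = -¼ (h = -¼*1 = -¼ ≈ -0.25000)
C(p, a) = a + 2*p (C(p, a) = (a + p) + p = a + 2*p)
A(S) = -3 + S (A(S) = S - 3 = -3 + S)
(C(f(2), t) + A(h))² = ((9 + 2*(5/2)) + (-3 - ¼))² = ((9 + 2*(5*(½))) - 13/4)² = ((9 + 2*(5/2)) - 13/4)² = ((9 + 5) - 13/4)² = (14 - 13/4)² = (43/4)² = 1849/16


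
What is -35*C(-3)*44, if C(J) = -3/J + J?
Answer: 3080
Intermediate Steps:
C(J) = J - 3/J
-35*C(-3)*44 = -35*(-3 - 3/(-3))*44 = -35*(-3 - 3*(-1/3))*44 = -35*(-3 + 1)*44 = -35*(-2)*44 = 70*44 = 3080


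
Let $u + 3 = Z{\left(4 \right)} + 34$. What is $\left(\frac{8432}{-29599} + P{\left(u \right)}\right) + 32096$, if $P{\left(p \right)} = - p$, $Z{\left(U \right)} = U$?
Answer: $\frac{948965107}{29599} \approx 32061.0$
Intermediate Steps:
$u = 35$ ($u = -3 + \left(4 + 34\right) = -3 + 38 = 35$)
$\left(\frac{8432}{-29599} + P{\left(u \right)}\right) + 32096 = \left(\frac{8432}{-29599} - 35\right) + 32096 = \left(8432 \left(- \frac{1}{29599}\right) - 35\right) + 32096 = \left(- \frac{8432}{29599} - 35\right) + 32096 = - \frac{1044397}{29599} + 32096 = \frac{948965107}{29599}$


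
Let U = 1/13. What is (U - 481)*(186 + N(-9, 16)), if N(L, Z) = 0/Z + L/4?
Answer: -1148805/13 ≈ -88370.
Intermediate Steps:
N(L, Z) = L/4 (N(L, Z) = 0 + L*(¼) = 0 + L/4 = L/4)
U = 1/13 ≈ 0.076923
(U - 481)*(186 + N(-9, 16)) = (1/13 - 481)*(186 + (¼)*(-9)) = -6252*(186 - 9/4)/13 = -6252/13*735/4 = -1148805/13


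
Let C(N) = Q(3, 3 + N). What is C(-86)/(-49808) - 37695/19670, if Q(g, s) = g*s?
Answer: -26751639/13996048 ≈ -1.9114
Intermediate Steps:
C(N) = 9 + 3*N (C(N) = 3*(3 + N) = 9 + 3*N)
C(-86)/(-49808) - 37695/19670 = (9 + 3*(-86))/(-49808) - 37695/19670 = (9 - 258)*(-1/49808) - 37695*1/19670 = -249*(-1/49808) - 1077/562 = 249/49808 - 1077/562 = -26751639/13996048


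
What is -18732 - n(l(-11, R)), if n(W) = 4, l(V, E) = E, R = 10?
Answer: -18736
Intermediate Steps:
-18732 - n(l(-11, R)) = -18732 - 1*4 = -18732 - 4 = -18736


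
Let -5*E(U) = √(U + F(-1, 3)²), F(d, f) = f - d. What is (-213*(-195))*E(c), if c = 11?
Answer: -24921*√3 ≈ -43164.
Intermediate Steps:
E(U) = -√(16 + U)/5 (E(U) = -√(U + (3 - 1*(-1))²)/5 = -√(U + (3 + 1)²)/5 = -√(U + 4²)/5 = -√(U + 16)/5 = -√(16 + U)/5)
(-213*(-195))*E(c) = (-213*(-195))*(-√(16 + 11)/5) = 41535*(-3*√3/5) = -24921*√3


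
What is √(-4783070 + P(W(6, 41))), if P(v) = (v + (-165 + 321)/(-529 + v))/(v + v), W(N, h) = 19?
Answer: I*√49901285870530/3230 ≈ 2187.0*I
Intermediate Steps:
P(v) = (v + 156/(-529 + v))/(2*v) (P(v) = (v + 156/(-529 + v))/((2*v)) = (v + 156/(-529 + v))*(1/(2*v)) = (v + 156/(-529 + v))/(2*v))
√(-4783070 + P(W(6, 41))) = √(-4783070 + (½)*(156 + 19² - 529*19)/(19*(-529 + 19))) = √(-4783070 + (½)*(1/19)*(156 + 361 - 10051)/(-510)) = √(-4783070 + (½)*(1/19)*(-1/510)*(-9534)) = √(-4783070 + 1589/3230) = √(-15449314511/3230) = I*√49901285870530/3230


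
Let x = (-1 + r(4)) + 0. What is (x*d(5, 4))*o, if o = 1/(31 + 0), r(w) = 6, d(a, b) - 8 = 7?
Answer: 75/31 ≈ 2.4194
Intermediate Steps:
d(a, b) = 15 (d(a, b) = 8 + 7 = 15)
x = 5 (x = (-1 + 6) + 0 = 5 + 0 = 5)
o = 1/31 ≈ 0.032258
(x*d(5, 4))*o = (5*15)*(1/31) = 75*(1/31) = 75/31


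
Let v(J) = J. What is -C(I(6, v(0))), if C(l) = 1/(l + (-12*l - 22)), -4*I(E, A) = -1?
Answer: 4/99 ≈ 0.040404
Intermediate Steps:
I(E, A) = 1/4 (I(E, A) = -1/4*(-1) = 1/4)
C(l) = 1/(-22 - 11*l) (C(l) = 1/(l + (-22 - 12*l)) = 1/(-22 - 11*l))
-C(I(6, v(0))) = -(-1)/(22 + 11*(1/4)) = -(-1)/(22 + 11/4) = -(-1)/99/4 = -(-1)*4/99 = -1*(-4/99) = 4/99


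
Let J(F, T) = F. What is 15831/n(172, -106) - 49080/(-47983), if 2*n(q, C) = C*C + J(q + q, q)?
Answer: 347930691/92607190 ≈ 3.7571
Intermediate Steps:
n(q, C) = q + C²/2 (n(q, C) = (C*C + (q + q))/2 = (C² + 2*q)/2 = q + C²/2)
15831/n(172, -106) - 49080/(-47983) = 15831/(172 + (½)*(-106)²) - 49080/(-47983) = 15831/(172 + (½)*11236) - 49080*(-1/47983) = 15831/(172 + 5618) + 49080/47983 = 15831/5790 + 49080/47983 = 15831*(1/5790) + 49080/47983 = 5277/1930 + 49080/47983 = 347930691/92607190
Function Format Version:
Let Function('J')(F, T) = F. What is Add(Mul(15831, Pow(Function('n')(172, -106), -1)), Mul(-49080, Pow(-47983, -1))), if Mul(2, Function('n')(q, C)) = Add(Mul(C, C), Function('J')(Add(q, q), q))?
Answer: Rational(347930691, 92607190) ≈ 3.7571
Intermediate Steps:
Function('n')(q, C) = Add(q, Mul(Rational(1, 2), Pow(C, 2))) (Function('n')(q, C) = Mul(Rational(1, 2), Add(Mul(C, C), Add(q, q))) = Mul(Rational(1, 2), Add(Pow(C, 2), Mul(2, q))) = Add(q, Mul(Rational(1, 2), Pow(C, 2))))
Add(Mul(15831, Pow(Function('n')(172, -106), -1)), Mul(-49080, Pow(-47983, -1))) = Add(Mul(15831, Pow(Add(172, Mul(Rational(1, 2), Pow(-106, 2))), -1)), Mul(-49080, Pow(-47983, -1))) = Add(Mul(15831, Pow(Add(172, Mul(Rational(1, 2), 11236)), -1)), Mul(-49080, Rational(-1, 47983))) = Add(Mul(15831, Pow(Add(172, 5618), -1)), Rational(49080, 47983)) = Add(Mul(15831, Pow(5790, -1)), Rational(49080, 47983)) = Add(Mul(15831, Rational(1, 5790)), Rational(49080, 47983)) = Add(Rational(5277, 1930), Rational(49080, 47983)) = Rational(347930691, 92607190)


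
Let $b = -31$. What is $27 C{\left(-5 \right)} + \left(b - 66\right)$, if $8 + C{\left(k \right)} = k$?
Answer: $-448$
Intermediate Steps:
$C{\left(k \right)} = -8 + k$
$27 C{\left(-5 \right)} + \left(b - 66\right) = 27 \left(-8 - 5\right) - 97 = 27 \left(-13\right) - 97 = -351 - 97 = -448$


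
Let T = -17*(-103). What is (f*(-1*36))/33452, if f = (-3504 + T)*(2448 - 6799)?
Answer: -68645727/8363 ≈ -8208.3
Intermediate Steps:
T = 1751
f = 7627303 (f = (-3504 + 1751)*(2448 - 6799) = -1753*(-4351) = 7627303)
(f*(-1*36))/33452 = (7627303*(-1*36))/33452 = (7627303*(-36))*(1/33452) = -274582908*1/33452 = -68645727/8363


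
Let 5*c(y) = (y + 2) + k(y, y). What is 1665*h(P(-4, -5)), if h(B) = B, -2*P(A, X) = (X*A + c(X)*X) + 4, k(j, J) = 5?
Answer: -18315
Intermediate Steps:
c(y) = 7/5 + y/5 (c(y) = ((y + 2) + 5)/5 = ((2 + y) + 5)/5 = (7 + y)/5 = 7/5 + y/5)
P(A, X) = -2 - A*X/2 - X*(7/5 + X/5)/2 (P(A, X) = -((X*A + (7/5 + X/5)*X) + 4)/2 = -((A*X + X*(7/5 + X/5)) + 4)/2 = -(4 + A*X + X*(7/5 + X/5))/2 = -2 - A*X/2 - X*(7/5 + X/5)/2)
1665*h(P(-4, -5)) = 1665*(-2 - ½*(-4)*(-5) - ⅒*(-5)*(7 - 5)) = 1665*(-2 - 10 - ⅒*(-5)*2) = 1665*(-2 - 10 + 1) = 1665*(-11) = -18315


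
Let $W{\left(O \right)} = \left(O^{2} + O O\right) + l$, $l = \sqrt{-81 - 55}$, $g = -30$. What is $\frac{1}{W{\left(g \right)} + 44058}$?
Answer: $\frac{22929}{1051478150} - \frac{i \sqrt{34}}{1051478150} \approx 2.1806 \cdot 10^{-5} - 5.5455 \cdot 10^{-9} i$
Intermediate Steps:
$l = 2 i \sqrt{34}$ ($l = \sqrt{-136} = 2 i \sqrt{34} \approx 11.662 i$)
$W{\left(O \right)} = 2 O^{2} + 2 i \sqrt{34}$ ($W{\left(O \right)} = \left(O^{2} + O O\right) + 2 i \sqrt{34} = \left(O^{2} + O^{2}\right) + 2 i \sqrt{34} = 2 O^{2} + 2 i \sqrt{34}$)
$\frac{1}{W{\left(g \right)} + 44058} = \frac{1}{\left(2 \left(-30\right)^{2} + 2 i \sqrt{34}\right) + 44058} = \frac{1}{\left(2 \cdot 900 + 2 i \sqrt{34}\right) + 44058} = \frac{1}{\left(1800 + 2 i \sqrt{34}\right) + 44058} = \frac{1}{45858 + 2 i \sqrt{34}}$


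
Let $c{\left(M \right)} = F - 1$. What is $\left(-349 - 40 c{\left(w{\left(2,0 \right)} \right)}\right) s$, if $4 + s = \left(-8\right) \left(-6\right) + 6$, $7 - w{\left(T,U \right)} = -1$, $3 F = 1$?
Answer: $- \frac{48350}{3} \approx -16117.0$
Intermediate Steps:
$F = \frac{1}{3}$ ($F = \frac{1}{3} \cdot 1 = \frac{1}{3} \approx 0.33333$)
$w{\left(T,U \right)} = 8$ ($w{\left(T,U \right)} = 7 - -1 = 7 + 1 = 8$)
$c{\left(M \right)} = - \frac{2}{3}$ ($c{\left(M \right)} = \frac{1}{3} - 1 = - \frac{2}{3}$)
$s = 50$ ($s = -4 + \left(\left(-8\right) \left(-6\right) + 6\right) = -4 + \left(48 + 6\right) = -4 + 54 = 50$)
$\left(-349 - 40 c{\left(w{\left(2,0 \right)} \right)}\right) s = \left(-349 - - \frac{80}{3}\right) 50 = \left(-349 + \frac{80}{3}\right) 50 = \left(- \frac{967}{3}\right) 50 = - \frac{48350}{3}$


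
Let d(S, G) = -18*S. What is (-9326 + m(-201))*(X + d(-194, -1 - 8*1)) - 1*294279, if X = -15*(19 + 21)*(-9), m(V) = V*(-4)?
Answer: -76071903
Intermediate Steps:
m(V) = -4*V
X = 5400 (X = -15*40*(-9) = -600*(-9) = 5400)
(-9326 + m(-201))*(X + d(-194, -1 - 8*1)) - 1*294279 = (-9326 - 4*(-201))*(5400 - 18*(-194)) - 1*294279 = (-9326 + 804)*(5400 + 3492) - 294279 = -8522*8892 - 294279 = -75777624 - 294279 = -76071903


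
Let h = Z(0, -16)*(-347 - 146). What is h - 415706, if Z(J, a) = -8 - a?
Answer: -419650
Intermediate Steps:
h = -3944 (h = (-8 - 1*(-16))*(-347 - 146) = (-8 + 16)*(-493) = 8*(-493) = -3944)
h - 415706 = -3944 - 415706 = -419650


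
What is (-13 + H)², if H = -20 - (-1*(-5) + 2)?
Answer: 1600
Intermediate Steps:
H = -27 (H = -20 - (5 + 2) = -20 - 1*7 = -20 - 7 = -27)
(-13 + H)² = (-13 - 27)² = (-40)² = 1600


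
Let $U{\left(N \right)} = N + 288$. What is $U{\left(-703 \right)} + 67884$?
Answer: $67469$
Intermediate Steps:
$U{\left(N \right)} = 288 + N$
$U{\left(-703 \right)} + 67884 = \left(288 - 703\right) + 67884 = -415 + 67884 = 67469$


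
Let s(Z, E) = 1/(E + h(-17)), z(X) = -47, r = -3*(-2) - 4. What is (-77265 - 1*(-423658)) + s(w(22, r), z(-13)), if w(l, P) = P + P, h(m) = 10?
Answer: 12816540/37 ≈ 3.4639e+5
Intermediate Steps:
r = 2 (r = 6 - 4 = 2)
w(l, P) = 2*P
s(Z, E) = 1/(10 + E) (s(Z, E) = 1/(E + 10) = 1/(10 + E))
(-77265 - 1*(-423658)) + s(w(22, r), z(-13)) = (-77265 - 1*(-423658)) + 1/(10 - 47) = (-77265 + 423658) + 1/(-37) = 346393 - 1/37 = 12816540/37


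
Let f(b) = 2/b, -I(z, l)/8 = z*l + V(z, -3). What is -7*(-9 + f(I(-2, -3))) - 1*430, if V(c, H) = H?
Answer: -4397/12 ≈ -366.42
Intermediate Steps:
I(z, l) = 24 - 8*l*z (I(z, l) = -8*(z*l - 3) = -8*(l*z - 3) = -8*(-3 + l*z) = 24 - 8*l*z)
-7*(-9 + f(I(-2, -3))) - 1*430 = -7*(-9 + 2/(24 - 8*(-3)*(-2))) - 1*430 = -7*(-9 + 2/(24 - 48)) - 430 = -7*(-9 + 2/(-24)) - 430 = -7*(-9 + 2*(-1/24)) - 430 = -7*(-9 - 1/12) - 430 = -7*(-109/12) - 430 = 763/12 - 430 = -4397/12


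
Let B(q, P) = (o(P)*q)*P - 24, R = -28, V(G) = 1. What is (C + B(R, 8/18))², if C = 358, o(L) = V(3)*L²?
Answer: 58415989636/531441 ≈ 1.0992e+5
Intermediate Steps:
o(L) = L² (o(L) = 1*L² = L²)
B(q, P) = -24 + q*P³ (B(q, P) = (P²*q)*P - 24 = (q*P²)*P - 24 = q*P³ - 24 = -24 + q*P³)
(C + B(R, 8/18))² = (358 + (-24 - 28*(8/18)³))² = (358 + (-24 - 28*(8*(1/18))³))² = (358 + (-24 - 28*(4/9)³))² = (358 + (-24 - 28*64/729))² = (358 + (-24 - 1792/729))² = (358 - 19288/729)² = (241694/729)² = 58415989636/531441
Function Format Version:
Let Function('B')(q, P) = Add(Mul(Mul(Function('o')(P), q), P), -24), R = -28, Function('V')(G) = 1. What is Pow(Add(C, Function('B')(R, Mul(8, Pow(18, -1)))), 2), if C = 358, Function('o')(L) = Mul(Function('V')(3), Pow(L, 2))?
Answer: Rational(58415989636, 531441) ≈ 1.0992e+5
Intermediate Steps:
Function('o')(L) = Pow(L, 2) (Function('o')(L) = Mul(1, Pow(L, 2)) = Pow(L, 2))
Function('B')(q, P) = Add(-24, Mul(q, Pow(P, 3))) (Function('B')(q, P) = Add(Mul(Mul(Pow(P, 2), q), P), -24) = Add(Mul(Mul(q, Pow(P, 2)), P), -24) = Add(Mul(q, Pow(P, 3)), -24) = Add(-24, Mul(q, Pow(P, 3))))
Pow(Add(C, Function('B')(R, Mul(8, Pow(18, -1)))), 2) = Pow(Add(358, Add(-24, Mul(-28, Pow(Mul(8, Pow(18, -1)), 3)))), 2) = Pow(Add(358, Add(-24, Mul(-28, Pow(Mul(8, Rational(1, 18)), 3)))), 2) = Pow(Add(358, Add(-24, Mul(-28, Pow(Rational(4, 9), 3)))), 2) = Pow(Add(358, Add(-24, Mul(-28, Rational(64, 729)))), 2) = Pow(Add(358, Add(-24, Rational(-1792, 729))), 2) = Pow(Add(358, Rational(-19288, 729)), 2) = Pow(Rational(241694, 729), 2) = Rational(58415989636, 531441)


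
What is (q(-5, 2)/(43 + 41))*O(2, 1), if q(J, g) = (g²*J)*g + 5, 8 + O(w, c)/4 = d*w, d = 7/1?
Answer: -10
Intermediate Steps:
d = 7 (d = 7*1 = 7)
O(w, c) = -32 + 28*w (O(w, c) = -32 + 4*(7*w) = -32 + 28*w)
q(J, g) = 5 + J*g³ (q(J, g) = (J*g²)*g + 5 = J*g³ + 5 = 5 + J*g³)
(q(-5, 2)/(43 + 41))*O(2, 1) = ((5 - 5*2³)/(43 + 41))*(-32 + 28*2) = ((5 - 5*8)/84)*(-32 + 56) = ((5 - 40)/84)*24 = ((1/84)*(-35))*24 = -5/12*24 = -10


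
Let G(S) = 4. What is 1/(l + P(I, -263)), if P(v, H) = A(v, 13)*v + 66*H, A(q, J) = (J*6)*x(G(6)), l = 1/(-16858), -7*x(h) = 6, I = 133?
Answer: -16858/442522501 ≈ -3.8095e-5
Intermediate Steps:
x(h) = -6/7 (x(h) = -⅐*6 = -6/7)
l = -1/16858 ≈ -5.9319e-5
A(q, J) = -36*J/7 (A(q, J) = (J*6)*(-6/7) = (6*J)*(-6/7) = -36*J/7)
P(v, H) = 66*H - 468*v/7 (P(v, H) = (-36/7*13)*v + 66*H = -468*v/7 + 66*H = 66*H - 468*v/7)
1/(l + P(I, -263)) = 1/(-1/16858 + (66*(-263) - 468/7*133)) = 1/(-1/16858 + (-17358 - 8892)) = 1/(-1/16858 - 26250) = 1/(-442522501/16858) = -16858/442522501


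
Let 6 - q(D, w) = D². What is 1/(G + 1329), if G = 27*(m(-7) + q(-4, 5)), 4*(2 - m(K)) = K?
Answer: 4/4641 ≈ 0.00086188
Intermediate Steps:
q(D, w) = 6 - D²
m(K) = 2 - K/4
G = -675/4 (G = 27*((2 - ¼*(-7)) + (6 - 1*(-4)²)) = 27*((2 + 7/4) + (6 - 1*16)) = 27*(15/4 + (6 - 16)) = 27*(15/4 - 10) = 27*(-25/4) = -675/4 ≈ -168.75)
1/(G + 1329) = 1/(-675/4 + 1329) = 1/(4641/4) = 4/4641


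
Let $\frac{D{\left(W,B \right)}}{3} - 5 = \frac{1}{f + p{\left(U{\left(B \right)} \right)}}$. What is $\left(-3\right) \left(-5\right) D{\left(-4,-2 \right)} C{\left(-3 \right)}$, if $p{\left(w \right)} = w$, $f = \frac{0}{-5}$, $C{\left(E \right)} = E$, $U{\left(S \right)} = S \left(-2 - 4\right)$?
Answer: $- \frac{2745}{4} \approx -686.25$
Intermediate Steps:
$U{\left(S \right)} = - 6 S$ ($U{\left(S \right)} = S \left(-6\right) = - 6 S$)
$f = 0$ ($f = 0 \left(- \frac{1}{5}\right) = 0$)
$D{\left(W,B \right)} = 15 - \frac{1}{2 B}$ ($D{\left(W,B \right)} = 15 + \frac{3}{0 - 6 B} = 15 + \frac{3}{\left(-6\right) B} = 15 + 3 \left(- \frac{1}{6 B}\right) = 15 - \frac{1}{2 B}$)
$\left(-3\right) \left(-5\right) D{\left(-4,-2 \right)} C{\left(-3 \right)} = \left(-3\right) \left(-5\right) \left(15 - \frac{1}{2 \left(-2\right)}\right) \left(-3\right) = 15 \left(15 - - \frac{1}{4}\right) \left(-3\right) = 15 \left(15 + \frac{1}{4}\right) \left(-3\right) = 15 \cdot \frac{61}{4} \left(-3\right) = \frac{915}{4} \left(-3\right) = - \frac{2745}{4}$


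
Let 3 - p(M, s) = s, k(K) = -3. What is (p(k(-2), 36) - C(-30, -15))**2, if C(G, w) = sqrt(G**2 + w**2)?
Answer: 2214 + 990*sqrt(5) ≈ 4427.7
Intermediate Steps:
p(M, s) = 3 - s
(p(k(-2), 36) - C(-30, -15))**2 = ((3 - 1*36) - sqrt((-30)**2 + (-15)**2))**2 = ((3 - 36) - sqrt(900 + 225))**2 = (-33 - sqrt(1125))**2 = (-33 - 15*sqrt(5))**2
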